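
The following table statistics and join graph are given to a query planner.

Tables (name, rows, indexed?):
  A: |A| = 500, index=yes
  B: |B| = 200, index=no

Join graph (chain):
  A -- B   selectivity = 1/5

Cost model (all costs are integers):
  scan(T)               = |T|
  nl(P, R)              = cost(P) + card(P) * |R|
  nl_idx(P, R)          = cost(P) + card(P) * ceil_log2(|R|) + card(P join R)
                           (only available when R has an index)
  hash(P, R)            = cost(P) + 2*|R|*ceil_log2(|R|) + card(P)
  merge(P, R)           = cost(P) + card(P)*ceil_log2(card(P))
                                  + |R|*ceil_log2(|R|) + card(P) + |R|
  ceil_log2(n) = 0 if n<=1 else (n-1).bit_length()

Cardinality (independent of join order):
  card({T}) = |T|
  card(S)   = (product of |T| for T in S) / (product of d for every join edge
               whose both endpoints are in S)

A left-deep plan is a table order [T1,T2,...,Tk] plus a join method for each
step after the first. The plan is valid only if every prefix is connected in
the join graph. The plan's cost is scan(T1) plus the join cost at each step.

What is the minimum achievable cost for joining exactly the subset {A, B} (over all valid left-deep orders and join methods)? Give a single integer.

4200

Selinger DP over subsets of {A,B}:
  {A}: scan cost=500, card=500
  {B}: scan cost=200, card=200
  {AB}: card=20000; try (B,hash)→4200, (A,merge)→7000, (B,merge)→7300, (A,hash)→9400, (A,nl_idx)→22000, (A,nl)→100200 …(+1); best=4200 via (B,hash)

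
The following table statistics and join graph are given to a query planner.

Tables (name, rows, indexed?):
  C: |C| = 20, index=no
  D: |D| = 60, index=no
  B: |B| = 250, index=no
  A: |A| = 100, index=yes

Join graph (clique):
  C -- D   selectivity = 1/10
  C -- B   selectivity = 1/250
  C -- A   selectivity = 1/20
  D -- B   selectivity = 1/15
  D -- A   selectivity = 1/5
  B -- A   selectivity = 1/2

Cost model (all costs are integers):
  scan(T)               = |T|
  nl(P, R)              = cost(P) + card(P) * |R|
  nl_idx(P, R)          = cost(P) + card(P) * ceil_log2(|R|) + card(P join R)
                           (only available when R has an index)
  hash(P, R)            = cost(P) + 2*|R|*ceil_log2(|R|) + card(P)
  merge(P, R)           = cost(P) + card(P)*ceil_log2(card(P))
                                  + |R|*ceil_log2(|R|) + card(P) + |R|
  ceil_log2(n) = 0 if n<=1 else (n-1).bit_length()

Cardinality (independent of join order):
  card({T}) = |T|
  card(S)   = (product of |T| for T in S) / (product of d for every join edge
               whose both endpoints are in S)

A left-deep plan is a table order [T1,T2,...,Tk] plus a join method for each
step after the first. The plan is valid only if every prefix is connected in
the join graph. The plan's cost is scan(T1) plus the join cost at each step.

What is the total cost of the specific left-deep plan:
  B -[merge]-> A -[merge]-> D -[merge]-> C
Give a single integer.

341340

step 1: scan B: cost=250, card=250
step 2: join A via merge
    card(P join A) = 250*100/(2) = 12500
    cost = 250 + 250*8 + 100*7 + 250 + 100 = 3300
step 3: join D via merge
    card(P join D) = 12500*60/(15*5) = 10000
    cost = 3300 + 12500*14 + 60*6 + 12500 + 60 = 191220
step 4: join C via merge
    card(P join C) = 10000*20/(10*250*20) = 4
    cost = 191220 + 10000*14 + 20*5 + 10000 + 20 = 341340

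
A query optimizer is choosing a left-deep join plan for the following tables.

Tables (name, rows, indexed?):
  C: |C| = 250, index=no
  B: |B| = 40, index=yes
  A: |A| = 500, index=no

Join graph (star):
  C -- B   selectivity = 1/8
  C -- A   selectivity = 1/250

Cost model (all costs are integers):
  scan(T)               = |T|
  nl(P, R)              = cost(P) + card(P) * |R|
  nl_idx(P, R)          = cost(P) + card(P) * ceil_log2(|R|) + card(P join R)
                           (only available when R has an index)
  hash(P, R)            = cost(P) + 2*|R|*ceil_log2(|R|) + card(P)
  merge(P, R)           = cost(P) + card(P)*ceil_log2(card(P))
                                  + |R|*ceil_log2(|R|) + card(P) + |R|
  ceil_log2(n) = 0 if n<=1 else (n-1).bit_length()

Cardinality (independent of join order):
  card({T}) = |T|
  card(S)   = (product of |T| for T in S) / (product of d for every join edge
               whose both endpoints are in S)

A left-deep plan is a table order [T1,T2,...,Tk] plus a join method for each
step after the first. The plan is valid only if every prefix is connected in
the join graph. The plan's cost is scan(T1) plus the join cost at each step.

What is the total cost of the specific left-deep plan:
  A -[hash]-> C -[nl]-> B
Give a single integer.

step 1: scan A: cost=500, card=500
step 2: join C via hash
    card(P join C) = 500*250/(250) = 500
    cost = 500 + 2*250*8 + 500 = 5000
step 3: join B via nl
    card(P join B) = 500*40/(8) = 2500
    cost = 5000 + 500*40 = 25000

25000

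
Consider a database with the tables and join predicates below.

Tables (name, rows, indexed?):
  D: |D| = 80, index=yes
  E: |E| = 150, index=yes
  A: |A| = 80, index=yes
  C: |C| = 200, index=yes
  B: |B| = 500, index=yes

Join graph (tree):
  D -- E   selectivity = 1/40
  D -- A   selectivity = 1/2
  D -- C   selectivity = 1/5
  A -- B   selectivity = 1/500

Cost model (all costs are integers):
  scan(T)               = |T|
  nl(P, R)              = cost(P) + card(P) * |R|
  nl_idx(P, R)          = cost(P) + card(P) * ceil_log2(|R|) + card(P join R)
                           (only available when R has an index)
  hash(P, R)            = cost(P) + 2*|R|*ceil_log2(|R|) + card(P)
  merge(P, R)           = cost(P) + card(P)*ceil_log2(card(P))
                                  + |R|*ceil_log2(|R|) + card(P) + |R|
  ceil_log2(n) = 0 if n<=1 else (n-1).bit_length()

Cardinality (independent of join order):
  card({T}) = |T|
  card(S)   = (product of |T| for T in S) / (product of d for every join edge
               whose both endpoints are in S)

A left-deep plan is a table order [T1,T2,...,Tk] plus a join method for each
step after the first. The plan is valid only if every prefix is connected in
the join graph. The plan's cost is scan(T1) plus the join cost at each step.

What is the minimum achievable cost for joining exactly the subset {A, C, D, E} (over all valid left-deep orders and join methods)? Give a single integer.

Selinger DP over subsets of {A,C,D,E}:
  {D}: scan cost=80, card=80
  {E}: scan cost=150, card=150
  {A}: scan cost=80, card=80
  {C}: scan cost=200, card=200
  {DE}: card=300; try (E,nl_idx)→1020, (D,hash)→1420, (D,nl_idx)→1500, (E,merge)→2070, (D,merge)→2140, (E,hash)→2560 …(+2); best=1020 via (E,nl_idx)
  {AD}: card=3200; try (D,hash)→1280, (A,hash)→1280, (D,merge)→1360, (A,merge)→1360, (D,nl_idx)→3840, (A,nl_idx)→3840 …(+2); best=1280 via (D,hash)
  {CD}: card=3200; try (D,hash)→1520, (C,merge)→2520, (D,merge)→2640, (C,hash)→3360, (C,nl_idx)→3920, (D,nl_idx)→4800 …(+2); best=1520 via (D,hash)
  {ADE}: card=12000; try (A,hash)→2440, (A,merge)→4660, (E,hash)→6880, (A,nl_idx)→15120, (A,nl)→25020, (E,nl_idx)→38880 …(+2); best=2440 via (A,hash)
  {CDE}: card=12000; try (C,hash)→4520, (C,merge)→5820, (E,hash)→7120, (C,nl_idx)→15420, (E,nl_idx)→39120, (E,merge)→44470 …(+2); best=4520 via (C,hash)
  {ACD}: card=128000; try (A,hash)→5840, (C,hash)→7680, (A,merge)→43760, (C,merge)→44680, (A,nl_idx)→151920, (C,nl_idx)→154880 …(+2); best=5840 via (A,hash)
  {ACDE}: card=480000; try (C,hash)→17640, (A,hash)→17640, (E,hash)→136240, (C,merge)→184240, (A,merge)→185160, (A,nl_idx)→568520 …(+6); best=17640 via (C,hash)

17640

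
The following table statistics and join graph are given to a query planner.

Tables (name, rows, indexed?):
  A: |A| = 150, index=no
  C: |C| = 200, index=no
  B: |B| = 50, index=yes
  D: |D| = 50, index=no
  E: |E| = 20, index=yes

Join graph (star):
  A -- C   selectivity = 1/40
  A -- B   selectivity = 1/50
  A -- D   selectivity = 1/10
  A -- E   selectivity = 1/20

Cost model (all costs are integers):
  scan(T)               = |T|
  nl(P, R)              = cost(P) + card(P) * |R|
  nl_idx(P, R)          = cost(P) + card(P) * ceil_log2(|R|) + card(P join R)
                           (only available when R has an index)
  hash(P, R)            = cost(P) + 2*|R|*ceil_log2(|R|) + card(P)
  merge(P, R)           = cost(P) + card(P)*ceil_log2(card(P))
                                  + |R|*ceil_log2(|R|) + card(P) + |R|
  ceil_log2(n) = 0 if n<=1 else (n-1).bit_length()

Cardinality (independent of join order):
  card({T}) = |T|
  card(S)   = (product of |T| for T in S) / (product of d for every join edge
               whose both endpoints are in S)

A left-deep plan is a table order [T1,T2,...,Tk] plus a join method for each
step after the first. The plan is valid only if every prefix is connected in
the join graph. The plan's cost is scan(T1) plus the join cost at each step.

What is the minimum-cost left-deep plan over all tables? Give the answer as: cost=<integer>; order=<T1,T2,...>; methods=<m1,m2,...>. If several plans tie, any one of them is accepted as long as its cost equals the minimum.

Selinger DP (subsets sized 1..n):
  {A}: scan cost=150, card=150
  {C}: scan cost=200, card=200
  {B}: scan cost=50, card=50
  {D}: scan cost=50, card=50
  {E}: scan cost=20, card=20
  {AC}: card=750; try (A,hash)→2800, (C,merge)→3300, (A,merge)→3350, (C,hash)→3500, (C,nl)→30150, (A,nl)→30200; best=2800 via (A,hash)
  {AB}: card=150; try (B,hash)→900, (B,nl_idx)→1200, (A,merge)→1750, (B,merge)→1850, (A,hash)→2500, (A,nl)→7550 …(+1); best=900 via (B,hash)
  {AD}: card=750; try (D,hash)→900, (A,merge)→1750, (D,merge)→1850, (A,hash)→2500, (A,nl)→7550, (D,nl)→7650; best=900 via (D,hash)
  {AE}: card=150; try (E,hash)→500, (E,nl_idx)→1050, (A,merge)→1490, (E,merge)→1620, (A,hash)→2440, (A,nl)→3020 …(+1); best=500 via (E,hash)
  {ABC}: card=750; try (C,merge)→4050, (B,hash)→4150, (C,hash)→4250, (B,nl_idx)→8050, (B,merge)→11400, (C,nl)→30900 …(+1); best=4050 via (C,merge)
  {ACD}: card=3750; try (D,hash)→4150, (C,hash)→4850, (C,merge)→10950, (D,merge)→11400, (D,nl)→40300, (C,nl)→150900; best=4150 via (D,hash)
  {ACE}: card=750; try (C,merge)→3650, (E,hash)→3750, (C,hash)→3850, (E,nl_idx)→7300, (E,merge)→11170, (E,nl)→17800 …(+1); best=3650 via (C,merge)
  {ABD}: card=750; try (D,hash)→1650, (B,hash)→2250, (D,merge)→2600, (B,nl_idx)→6150, (D,nl)→8400, (B,merge)→9500 …(+1); best=1650 via (D,hash)
  {ABE}: card=150; try (E,hash)→1250, (B,hash)→1250, (B,nl_idx)→1550, (E,nl_idx)→1800, (B,merge)→2200, (E,merge)→2370 …(+2); best=1250 via (E,hash)
  {ADE}: card=750; try (D,hash)→1250, (E,hash)→1850, (D,merge)→2200, (E,nl_idx)→5400, (D,nl)→8000, (E,merge)→9270 …(+1); best=1250 via (D,hash)
  {ABCD}: card=3750; try (D,hash)→5400, (C,hash)→5600, (B,hash)→8500, (C,merge)→11700, (D,merge)→12650, (B,nl_idx)→30400 …(+4); best=5400 via (D,hash)
  {ABCE}: card=750; try (C,merge)→4400, (C,hash)→4600, (E,hash)→5000, (B,hash)→5000, (E,nl_idx)→8550, (B,nl_idx)→8900 …(+5); best=4400 via (C,merge)
  {ACDE}: card=3750; try (D,hash)→5000, (C,hash)→5200, (E,hash)→8100, (C,merge)→11300, (D,merge)→12250, (E,nl_idx)→26650 …(+4); best=5000 via (D,hash)
  {ABDE}: card=750; try (D,hash)→2000, (E,hash)→2600, (B,hash)→2600, (D,merge)→2950, (E,nl_idx)→6150, (B,nl_idx)→6500 …(+5); best=2000 via (D,hash)
  {ABCDE}: card=3750; try (D,hash)→5750, (C,hash)→5950, (E,hash)→9350, (B,hash)→9350, (C,merge)→12050, (D,merge)→13000 …(+8); best=5750 via (D,hash)

cost=5750; order=A,B,E,C,D; methods=hash,hash,merge,hash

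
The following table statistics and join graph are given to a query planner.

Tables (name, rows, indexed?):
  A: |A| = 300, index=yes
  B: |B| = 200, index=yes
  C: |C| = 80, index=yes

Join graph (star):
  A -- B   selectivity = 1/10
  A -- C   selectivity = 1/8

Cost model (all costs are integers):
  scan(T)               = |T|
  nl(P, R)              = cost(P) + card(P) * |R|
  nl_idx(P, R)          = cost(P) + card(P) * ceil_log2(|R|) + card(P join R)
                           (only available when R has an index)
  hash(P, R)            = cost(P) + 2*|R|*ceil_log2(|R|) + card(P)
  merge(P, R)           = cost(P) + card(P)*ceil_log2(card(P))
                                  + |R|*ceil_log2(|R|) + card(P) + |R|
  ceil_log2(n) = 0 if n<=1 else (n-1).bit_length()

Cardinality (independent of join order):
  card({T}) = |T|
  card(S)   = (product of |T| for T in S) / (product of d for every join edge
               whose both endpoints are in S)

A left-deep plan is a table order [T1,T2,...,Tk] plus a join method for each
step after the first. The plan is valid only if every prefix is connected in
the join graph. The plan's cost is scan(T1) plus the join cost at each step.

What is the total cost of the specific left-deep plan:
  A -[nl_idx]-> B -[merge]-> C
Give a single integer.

step 1: scan A: cost=300, card=300
step 2: join B via nl_idx
    card(P join B) = 300*200/(10) = 6000
    cost = 300 + 300*8 + 6000 = 8700
step 3: join C via merge
    card(P join C) = 6000*80/(8) = 60000
    cost = 8700 + 6000*13 + 80*7 + 6000 + 80 = 93340

93340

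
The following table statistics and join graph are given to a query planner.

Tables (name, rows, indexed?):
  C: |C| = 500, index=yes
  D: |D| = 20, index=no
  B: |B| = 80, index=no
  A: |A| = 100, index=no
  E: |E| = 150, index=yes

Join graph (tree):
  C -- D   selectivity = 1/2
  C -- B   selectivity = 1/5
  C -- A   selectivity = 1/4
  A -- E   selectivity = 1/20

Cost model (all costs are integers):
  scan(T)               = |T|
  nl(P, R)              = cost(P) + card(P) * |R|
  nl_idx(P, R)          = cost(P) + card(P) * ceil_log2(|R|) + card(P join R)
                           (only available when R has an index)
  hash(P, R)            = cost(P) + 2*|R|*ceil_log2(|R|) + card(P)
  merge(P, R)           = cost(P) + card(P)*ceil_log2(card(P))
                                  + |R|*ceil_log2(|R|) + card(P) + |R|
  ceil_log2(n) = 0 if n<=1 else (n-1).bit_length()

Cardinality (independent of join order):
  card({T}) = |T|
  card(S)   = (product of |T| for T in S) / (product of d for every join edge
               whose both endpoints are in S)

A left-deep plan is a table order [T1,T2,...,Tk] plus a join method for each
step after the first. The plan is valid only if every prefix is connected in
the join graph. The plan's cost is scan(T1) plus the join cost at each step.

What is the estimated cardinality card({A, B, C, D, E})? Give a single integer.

Tables in S: A(100), B(80), C(500), D(20), E(150)
Edges inside S: C-D(d=2), C-B(d=5), C-A(d=4), A-E(d=20)
numerator = 100 * 80 * 500 * 20 * 150 = 12000000000
denominator = 2 * 5 * 4 * 20 = 800
card(S) = 12000000000 / 800 = 15000000

15000000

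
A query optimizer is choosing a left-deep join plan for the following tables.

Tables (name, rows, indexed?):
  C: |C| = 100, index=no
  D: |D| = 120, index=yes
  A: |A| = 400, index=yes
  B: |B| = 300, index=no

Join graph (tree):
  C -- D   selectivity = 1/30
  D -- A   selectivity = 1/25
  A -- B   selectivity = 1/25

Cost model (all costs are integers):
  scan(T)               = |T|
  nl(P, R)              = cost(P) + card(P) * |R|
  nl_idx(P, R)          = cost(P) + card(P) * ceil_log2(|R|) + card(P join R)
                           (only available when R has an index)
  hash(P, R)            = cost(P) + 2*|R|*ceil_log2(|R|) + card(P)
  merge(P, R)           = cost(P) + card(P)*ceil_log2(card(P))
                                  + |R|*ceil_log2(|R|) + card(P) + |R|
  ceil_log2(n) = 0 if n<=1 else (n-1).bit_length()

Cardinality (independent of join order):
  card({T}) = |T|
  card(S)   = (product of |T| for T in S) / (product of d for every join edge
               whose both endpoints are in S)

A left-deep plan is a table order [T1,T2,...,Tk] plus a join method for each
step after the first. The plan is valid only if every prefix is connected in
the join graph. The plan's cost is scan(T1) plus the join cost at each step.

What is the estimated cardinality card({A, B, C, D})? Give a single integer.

76800

Tables in S: A(400), B(300), C(100), D(120)
Edges inside S: C-D(d=30), D-A(d=25), A-B(d=25)
numerator = 400 * 300 * 100 * 120 = 1440000000
denominator = 30 * 25 * 25 = 18750
card(S) = 1440000000 / 18750 = 76800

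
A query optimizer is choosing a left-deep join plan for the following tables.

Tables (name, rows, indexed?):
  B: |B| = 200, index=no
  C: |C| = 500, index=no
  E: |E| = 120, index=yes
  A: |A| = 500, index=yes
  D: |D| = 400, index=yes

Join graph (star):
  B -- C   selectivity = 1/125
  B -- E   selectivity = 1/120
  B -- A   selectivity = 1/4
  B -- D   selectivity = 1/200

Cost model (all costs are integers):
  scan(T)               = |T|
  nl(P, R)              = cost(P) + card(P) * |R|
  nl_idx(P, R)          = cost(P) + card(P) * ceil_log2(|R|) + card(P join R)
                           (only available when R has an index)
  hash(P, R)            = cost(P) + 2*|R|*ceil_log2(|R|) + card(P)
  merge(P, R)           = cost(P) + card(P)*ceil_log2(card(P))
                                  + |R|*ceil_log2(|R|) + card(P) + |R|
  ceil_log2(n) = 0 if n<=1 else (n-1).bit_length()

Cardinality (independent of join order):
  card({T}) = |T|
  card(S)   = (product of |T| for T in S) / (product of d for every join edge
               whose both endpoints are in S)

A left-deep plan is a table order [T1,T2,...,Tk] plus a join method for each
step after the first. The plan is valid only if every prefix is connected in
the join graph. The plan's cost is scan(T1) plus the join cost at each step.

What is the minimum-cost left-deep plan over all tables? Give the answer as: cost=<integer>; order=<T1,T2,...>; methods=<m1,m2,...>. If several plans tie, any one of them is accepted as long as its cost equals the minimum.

Selinger DP (subsets sized 1..n):
  {B}: scan cost=200, card=200
  {C}: scan cost=500, card=500
  {E}: scan cost=120, card=120
  {A}: scan cost=500, card=500
  {D}: scan cost=400, card=400
  {BC}: card=800; try (B,hash)→4200, (C,merge)→7000, (B,merge)→7300, (C,hash)→9400, (C,nl)→100200, (B,nl)→100500; best=4200 via (B,hash)
  {BE}: card=200; try (E,nl_idx)→1800, (E,hash)→2080, (B,merge)→2880, (E,merge)→2960, (B,hash)→3440, (B,nl)→24120 …(+1); best=1800 via (E,nl_idx)
  {AB}: card=25000; try (B,hash)→4200, (A,merge)→7000, (B,merge)→7300, (A,hash)→9400, (A,nl_idx)→27000, (A,nl)→100200 …(+1); best=4200 via (B,hash)
  {BD}: card=400; try (D,nl_idx)→2400, (B,hash)→4000, (D,merge)→6000, (B,merge)→6200, (D,hash)→7600, (D,nl)→80200 …(+1); best=2400 via (D,nl_idx)
  {BCE}: card=800; try (E,hash)→6680, (C,merge)→8600, (E,nl_idx)→10600, (C,hash)→11000, (E,merge)→13960, (E,nl)→100200 …(+1); best=6680 via (E,hash)
  {ABC}: card=100000; try (A,hash)→14000, (A,merge)→18000, (C,hash)→38200, (A,nl_idx)→111400, (A,nl)→404200, (C,merge)→409200 …(+1); best=14000 via (A,hash)
  {BCD}: card=1600; try (C,merge)→11400, (C,hash)→11800, (D,hash)→12200, (D,nl_idx)→13000, (D,merge)→17000, (C,nl)→202400 …(+1); best=11400 via (C,merge)
  {ABE}: card=25000; try (A,merge)→8600, (A,hash)→11000, (A,nl_idx)→28600, (E,hash)→30880, (A,nl)→101800, (E,nl_idx)→204200 …(+2); best=8600 via (A,merge)
  {BDE}: card=400; try (D,nl_idx)→4000, (E,hash)→4480, (E,nl_idx)→5600, (E,merge)→7360, (D,merge)→7600, (D,hash)→9200 …(+2); best=4000 via (D,nl_idx)
  {ABD}: card=50000; try (A,merge)→11400, (A,hash)→11800, (D,hash)→36400, (A,nl_idx)→56000, (A,nl)→202400, (D,nl_idx)→279200 …(+2); best=11400 via (A,merge)
  {ABCE}: card=100000; try (A,hash)→16480, (A,merge)→20480, (C,hash)→42600, (A,nl_idx)→113880, (E,hash)→115680, (A,nl)→406680 …(+5); best=16480 via (A,hash)
  {BCDE}: card=1600; try (C,merge)→13000, (C,hash)→13400, (E,hash)→14680, (D,hash)→14680, (D,nl_idx)→15480, (D,merge)→19480 …(+5); best=13000 via (C,merge)
  {ABCD}: card=200000; try (A,hash)→22000, (A,merge)→35600, (C,hash)→70400, (D,hash)→121200, (A,nl_idx)→225800, (A,nl)→811400 …(+5); best=22000 via (A,hash)
  {ABDE}: card=50000; try (A,merge)→13000, (A,hash)→13400, (D,hash)→40800, (A,nl_idx)→57600, (E,hash)→63080, (A,nl)→204000 …(+6); best=13000 via (A,merge)
  {ABCDE}: card=200000; try (A,hash)→23600, (A,merge)→37200, (C,hash)→72000, (D,hash)→123680, (E,hash)→223680, (A,nl_idx)→227400 …(+9); best=23600 via (A,hash)

cost=23600; order=B,E,D,C,A; methods=nl_idx,nl_idx,merge,hash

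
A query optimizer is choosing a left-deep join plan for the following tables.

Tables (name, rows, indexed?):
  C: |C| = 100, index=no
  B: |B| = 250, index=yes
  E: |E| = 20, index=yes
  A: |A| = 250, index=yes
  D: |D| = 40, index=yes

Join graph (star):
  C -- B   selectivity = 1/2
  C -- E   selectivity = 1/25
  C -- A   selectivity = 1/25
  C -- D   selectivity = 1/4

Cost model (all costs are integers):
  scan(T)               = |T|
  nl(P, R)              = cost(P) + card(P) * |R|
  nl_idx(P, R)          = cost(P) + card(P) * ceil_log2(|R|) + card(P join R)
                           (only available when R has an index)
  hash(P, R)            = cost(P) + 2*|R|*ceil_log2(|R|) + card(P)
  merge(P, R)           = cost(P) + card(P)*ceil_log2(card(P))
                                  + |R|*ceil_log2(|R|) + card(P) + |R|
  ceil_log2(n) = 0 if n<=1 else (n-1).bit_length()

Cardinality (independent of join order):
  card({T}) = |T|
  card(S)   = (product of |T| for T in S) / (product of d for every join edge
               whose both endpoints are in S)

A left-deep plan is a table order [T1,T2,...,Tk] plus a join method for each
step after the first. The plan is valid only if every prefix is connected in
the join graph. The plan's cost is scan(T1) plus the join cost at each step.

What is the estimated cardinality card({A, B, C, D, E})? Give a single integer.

1000000

Tables in S: A(250), B(250), C(100), D(40), E(20)
Edges inside S: C-B(d=2), C-E(d=25), C-A(d=25), C-D(d=4)
numerator = 250 * 250 * 100 * 40 * 20 = 5000000000
denominator = 2 * 25 * 25 * 4 = 5000
card(S) = 5000000000 / 5000 = 1000000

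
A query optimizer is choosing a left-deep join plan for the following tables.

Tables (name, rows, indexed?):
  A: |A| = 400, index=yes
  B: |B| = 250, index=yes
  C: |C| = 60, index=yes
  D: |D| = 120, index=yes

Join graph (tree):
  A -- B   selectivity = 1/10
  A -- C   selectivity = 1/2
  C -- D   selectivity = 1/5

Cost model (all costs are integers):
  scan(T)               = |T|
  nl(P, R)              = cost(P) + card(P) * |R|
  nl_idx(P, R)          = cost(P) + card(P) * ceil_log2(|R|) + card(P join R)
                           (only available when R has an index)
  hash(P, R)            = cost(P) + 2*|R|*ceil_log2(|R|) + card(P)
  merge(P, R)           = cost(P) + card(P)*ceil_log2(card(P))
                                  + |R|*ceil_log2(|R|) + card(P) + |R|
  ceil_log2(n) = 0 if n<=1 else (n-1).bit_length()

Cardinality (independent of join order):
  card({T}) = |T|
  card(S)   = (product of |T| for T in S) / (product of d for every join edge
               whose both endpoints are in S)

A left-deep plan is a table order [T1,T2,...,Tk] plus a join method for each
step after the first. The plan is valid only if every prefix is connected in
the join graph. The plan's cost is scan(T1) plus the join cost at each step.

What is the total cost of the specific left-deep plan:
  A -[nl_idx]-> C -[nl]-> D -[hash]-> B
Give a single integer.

1746800

step 1: scan A: cost=400, card=400
step 2: join C via nl_idx
    card(P join C) = 400*60/(2) = 12000
    cost = 400 + 400*6 + 12000 = 14800
step 3: join D via nl
    card(P join D) = 12000*120/(5) = 288000
    cost = 14800 + 12000*120 = 1454800
step 4: join B via hash
    card(P join B) = 288000*250/(10) = 7200000
    cost = 1454800 + 2*250*8 + 288000 = 1746800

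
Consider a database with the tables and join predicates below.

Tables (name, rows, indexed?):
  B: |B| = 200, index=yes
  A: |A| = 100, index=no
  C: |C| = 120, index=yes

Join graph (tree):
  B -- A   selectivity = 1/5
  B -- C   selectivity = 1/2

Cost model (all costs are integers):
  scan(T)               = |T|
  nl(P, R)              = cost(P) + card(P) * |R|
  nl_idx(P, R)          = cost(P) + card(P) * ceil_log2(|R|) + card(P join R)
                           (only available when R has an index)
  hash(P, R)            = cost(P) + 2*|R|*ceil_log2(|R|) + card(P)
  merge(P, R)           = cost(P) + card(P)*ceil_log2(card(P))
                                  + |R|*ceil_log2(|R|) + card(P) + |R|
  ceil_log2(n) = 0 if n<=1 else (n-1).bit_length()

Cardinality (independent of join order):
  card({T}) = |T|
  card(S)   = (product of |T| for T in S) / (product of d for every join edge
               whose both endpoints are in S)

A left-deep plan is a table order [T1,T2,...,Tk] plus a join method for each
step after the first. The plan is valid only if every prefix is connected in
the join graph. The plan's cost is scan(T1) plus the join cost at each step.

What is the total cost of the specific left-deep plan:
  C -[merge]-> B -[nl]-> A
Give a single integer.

1202880

step 1: scan C: cost=120, card=120
step 2: join B via merge
    card(P join B) = 120*200/(2) = 12000
    cost = 120 + 120*7 + 200*8 + 120 + 200 = 2880
step 3: join A via nl
    card(P join A) = 12000*100/(5) = 240000
    cost = 2880 + 12000*100 = 1202880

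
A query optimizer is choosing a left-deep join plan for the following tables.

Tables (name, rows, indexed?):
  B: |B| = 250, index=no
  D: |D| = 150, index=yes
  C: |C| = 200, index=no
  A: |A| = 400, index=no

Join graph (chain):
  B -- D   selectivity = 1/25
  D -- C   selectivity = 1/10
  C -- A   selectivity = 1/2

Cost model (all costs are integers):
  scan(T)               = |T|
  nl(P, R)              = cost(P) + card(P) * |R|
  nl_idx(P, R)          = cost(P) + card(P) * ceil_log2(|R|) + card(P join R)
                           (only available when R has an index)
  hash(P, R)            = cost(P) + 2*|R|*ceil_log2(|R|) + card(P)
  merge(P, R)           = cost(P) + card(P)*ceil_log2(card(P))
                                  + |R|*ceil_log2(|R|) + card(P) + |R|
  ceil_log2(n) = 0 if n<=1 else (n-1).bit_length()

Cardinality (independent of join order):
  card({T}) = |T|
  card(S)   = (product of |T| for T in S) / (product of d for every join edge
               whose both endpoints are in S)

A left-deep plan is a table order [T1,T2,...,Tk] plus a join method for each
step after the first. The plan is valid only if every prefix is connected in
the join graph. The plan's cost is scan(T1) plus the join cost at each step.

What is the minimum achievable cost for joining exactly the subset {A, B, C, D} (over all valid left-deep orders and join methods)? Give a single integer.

44800

Selinger DP over subsets of {A,B,C,D}:
  {B}: scan cost=250, card=250
  {D}: scan cost=150, card=150
  {C}: scan cost=200, card=200
  {A}: scan cost=400, card=400
  {BD}: card=1500; try (D,hash)→2900, (D,nl_idx)→3750, (B,merge)→3750, (D,merge)→3850, (B,hash)→4300, (B,nl)→37650 …(+1); best=2900 via (D,hash)
  {CD}: card=3000; try (D,hash)→2800, (C,merge)→3300, (D,merge)→3350, (C,hash)→3500, (D,nl_idx)→4800, (C,nl)→30150 …(+1); best=2800 via (D,hash)
  {AC}: card=40000; try (C,hash)→4000, (A,merge)→6000, (C,merge)→6200, (A,hash)→7600, (A,nl)→80200, (C,nl)→80400; best=4000 via (C,hash)
  {BCD}: card=30000; try (C,hash)→7600, (B,hash)→9800, (C,merge)→22700, (B,merge)→44050, (C,nl)→302900, (B,nl)→752800; best=7600 via (C,hash)
  {ACD}: card=600000; try (A,hash)→13000, (A,merge)→45800, (D,hash)→46400, (D,merge)→685350, (D,nl_idx)→924000, (A,nl)→1202800 …(+1); best=13000 via (A,hash)
  {ABCD}: card=6000000; try (A,hash)→44800, (A,merge)→491600, (B,hash)→617000, (A,nl)→12007600, (B,merge)→12615250, (B,nl)→150013000; best=44800 via (A,hash)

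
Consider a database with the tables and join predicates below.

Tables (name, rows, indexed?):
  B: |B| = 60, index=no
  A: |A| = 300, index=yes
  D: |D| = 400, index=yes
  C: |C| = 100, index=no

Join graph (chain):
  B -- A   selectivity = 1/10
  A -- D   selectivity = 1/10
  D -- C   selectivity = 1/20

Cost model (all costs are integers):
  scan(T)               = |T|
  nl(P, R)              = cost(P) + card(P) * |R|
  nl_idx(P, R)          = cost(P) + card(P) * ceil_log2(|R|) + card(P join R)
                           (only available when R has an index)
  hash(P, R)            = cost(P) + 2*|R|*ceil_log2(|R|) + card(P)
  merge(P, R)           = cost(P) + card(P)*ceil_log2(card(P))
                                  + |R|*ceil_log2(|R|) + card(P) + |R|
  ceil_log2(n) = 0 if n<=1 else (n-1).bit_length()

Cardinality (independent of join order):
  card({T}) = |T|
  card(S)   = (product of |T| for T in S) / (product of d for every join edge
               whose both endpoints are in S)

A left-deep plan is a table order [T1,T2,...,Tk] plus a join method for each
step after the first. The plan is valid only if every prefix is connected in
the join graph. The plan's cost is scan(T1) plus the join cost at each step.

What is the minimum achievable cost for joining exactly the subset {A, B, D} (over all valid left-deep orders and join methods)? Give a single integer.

10320

Selinger DP over subsets of {A,B,D}:
  {B}: scan cost=60, card=60
  {A}: scan cost=300, card=300
  {D}: scan cost=400, card=400
  {AB}: card=1800; try (B,hash)→1320, (A,nl_idx)→2400, (A,merge)→3480, (B,merge)→3720, (A,hash)→5520, (A,nl)→18060 …(+1); best=1320 via (B,hash)
  {AD}: card=12000; try (A,hash)→6200, (D,merge)→7300, (A,merge)→7400, (D,hash)→7800, (D,nl_idx)→15000, (A,nl_idx)→16000 …(+2); best=6200 via (A,hash)
  {ABD}: card=72000; try (D,hash)→10320, (B,hash)→18920, (D,merge)→26920, (D,nl_idx)→89520, (B,merge)→186620, (D,nl)→721320 …(+1); best=10320 via (D,hash)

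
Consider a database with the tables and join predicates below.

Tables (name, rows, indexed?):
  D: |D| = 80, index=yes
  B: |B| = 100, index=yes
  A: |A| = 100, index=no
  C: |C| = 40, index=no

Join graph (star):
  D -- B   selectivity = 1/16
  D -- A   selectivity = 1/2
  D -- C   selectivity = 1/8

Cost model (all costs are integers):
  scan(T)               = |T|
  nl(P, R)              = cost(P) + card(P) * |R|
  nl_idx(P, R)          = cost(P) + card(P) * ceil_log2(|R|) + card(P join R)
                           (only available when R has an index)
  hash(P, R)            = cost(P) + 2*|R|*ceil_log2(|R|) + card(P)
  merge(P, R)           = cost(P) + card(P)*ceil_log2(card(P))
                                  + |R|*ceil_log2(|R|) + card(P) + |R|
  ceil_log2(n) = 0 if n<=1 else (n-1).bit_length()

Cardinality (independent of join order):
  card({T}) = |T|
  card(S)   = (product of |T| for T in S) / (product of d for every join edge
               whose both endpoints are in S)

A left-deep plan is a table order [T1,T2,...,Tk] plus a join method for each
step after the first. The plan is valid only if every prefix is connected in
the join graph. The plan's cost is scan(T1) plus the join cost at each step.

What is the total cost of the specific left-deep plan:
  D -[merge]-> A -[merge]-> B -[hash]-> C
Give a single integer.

step 1: scan D: cost=80, card=80
step 2: join A via merge
    card(P join A) = 80*100/(2) = 4000
    cost = 80 + 80*7 + 100*7 + 80 + 100 = 1520
step 3: join B via merge
    card(P join B) = 4000*100/(16) = 25000
    cost = 1520 + 4000*12 + 100*7 + 4000 + 100 = 54320
step 4: join C via hash
    card(P join C) = 25000*40/(8) = 125000
    cost = 54320 + 2*40*6 + 25000 = 79800

79800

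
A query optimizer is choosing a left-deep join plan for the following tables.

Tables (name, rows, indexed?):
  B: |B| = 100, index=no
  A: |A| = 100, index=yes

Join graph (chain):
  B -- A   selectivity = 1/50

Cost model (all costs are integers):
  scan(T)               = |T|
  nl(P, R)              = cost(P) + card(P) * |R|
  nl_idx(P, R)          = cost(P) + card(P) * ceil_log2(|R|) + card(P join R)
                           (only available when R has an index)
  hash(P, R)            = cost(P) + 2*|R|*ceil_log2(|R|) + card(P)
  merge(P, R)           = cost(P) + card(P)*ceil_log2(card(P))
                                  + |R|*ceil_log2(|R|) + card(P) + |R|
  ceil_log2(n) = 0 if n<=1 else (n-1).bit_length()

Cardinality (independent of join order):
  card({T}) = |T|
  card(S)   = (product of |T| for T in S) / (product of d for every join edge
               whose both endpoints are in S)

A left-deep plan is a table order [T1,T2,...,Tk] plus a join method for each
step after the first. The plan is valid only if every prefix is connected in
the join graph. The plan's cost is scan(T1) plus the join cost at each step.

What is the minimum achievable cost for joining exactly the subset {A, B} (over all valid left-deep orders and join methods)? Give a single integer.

Selinger DP over subsets of {A,B}:
  {B}: scan cost=100, card=100
  {A}: scan cost=100, card=100
  {AB}: card=200; try (A,nl_idx)→1000, (B,hash)→1600, (A,hash)→1600, (B,merge)→1700, (A,merge)→1700, (B,nl)→10100 …(+1); best=1000 via (A,nl_idx)

1000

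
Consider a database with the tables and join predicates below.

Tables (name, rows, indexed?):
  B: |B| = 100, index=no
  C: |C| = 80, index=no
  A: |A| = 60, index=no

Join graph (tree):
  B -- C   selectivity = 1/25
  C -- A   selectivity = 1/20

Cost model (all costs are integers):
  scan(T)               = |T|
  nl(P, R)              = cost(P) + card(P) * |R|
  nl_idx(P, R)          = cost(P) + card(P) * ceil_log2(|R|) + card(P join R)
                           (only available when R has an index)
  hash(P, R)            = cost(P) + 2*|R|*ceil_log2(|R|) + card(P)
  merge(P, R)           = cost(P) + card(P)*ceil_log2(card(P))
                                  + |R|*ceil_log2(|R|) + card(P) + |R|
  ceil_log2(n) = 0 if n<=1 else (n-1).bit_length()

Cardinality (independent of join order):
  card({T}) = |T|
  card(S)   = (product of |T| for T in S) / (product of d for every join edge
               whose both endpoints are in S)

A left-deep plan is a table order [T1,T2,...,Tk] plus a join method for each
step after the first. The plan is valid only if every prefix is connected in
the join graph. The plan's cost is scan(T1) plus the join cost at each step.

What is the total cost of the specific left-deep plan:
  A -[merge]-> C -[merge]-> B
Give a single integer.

step 1: scan A: cost=60, card=60
step 2: join C via merge
    card(P join C) = 60*80/(20) = 240
    cost = 60 + 60*6 + 80*7 + 60 + 80 = 1120
step 3: join B via merge
    card(P join B) = 240*100/(25) = 960
    cost = 1120 + 240*8 + 100*7 + 240 + 100 = 4080

4080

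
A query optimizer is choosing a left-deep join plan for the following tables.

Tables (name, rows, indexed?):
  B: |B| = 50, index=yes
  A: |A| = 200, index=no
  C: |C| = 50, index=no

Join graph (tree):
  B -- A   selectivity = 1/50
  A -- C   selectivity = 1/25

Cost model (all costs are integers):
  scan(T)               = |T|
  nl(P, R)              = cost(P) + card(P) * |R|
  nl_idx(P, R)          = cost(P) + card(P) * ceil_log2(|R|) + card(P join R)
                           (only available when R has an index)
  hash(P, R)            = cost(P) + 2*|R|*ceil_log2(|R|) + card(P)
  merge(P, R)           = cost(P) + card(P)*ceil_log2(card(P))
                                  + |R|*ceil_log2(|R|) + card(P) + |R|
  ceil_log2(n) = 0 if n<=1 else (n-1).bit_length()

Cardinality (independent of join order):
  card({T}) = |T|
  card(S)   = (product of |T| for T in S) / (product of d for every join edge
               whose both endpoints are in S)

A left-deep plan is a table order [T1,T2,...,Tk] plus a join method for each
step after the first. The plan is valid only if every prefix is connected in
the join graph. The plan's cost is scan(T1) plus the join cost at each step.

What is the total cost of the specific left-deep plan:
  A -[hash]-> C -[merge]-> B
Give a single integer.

5350

step 1: scan A: cost=200, card=200
step 2: join C via hash
    card(P join C) = 200*50/(25) = 400
    cost = 200 + 2*50*6 + 200 = 1000
step 3: join B via merge
    card(P join B) = 400*50/(50) = 400
    cost = 1000 + 400*9 + 50*6 + 400 + 50 = 5350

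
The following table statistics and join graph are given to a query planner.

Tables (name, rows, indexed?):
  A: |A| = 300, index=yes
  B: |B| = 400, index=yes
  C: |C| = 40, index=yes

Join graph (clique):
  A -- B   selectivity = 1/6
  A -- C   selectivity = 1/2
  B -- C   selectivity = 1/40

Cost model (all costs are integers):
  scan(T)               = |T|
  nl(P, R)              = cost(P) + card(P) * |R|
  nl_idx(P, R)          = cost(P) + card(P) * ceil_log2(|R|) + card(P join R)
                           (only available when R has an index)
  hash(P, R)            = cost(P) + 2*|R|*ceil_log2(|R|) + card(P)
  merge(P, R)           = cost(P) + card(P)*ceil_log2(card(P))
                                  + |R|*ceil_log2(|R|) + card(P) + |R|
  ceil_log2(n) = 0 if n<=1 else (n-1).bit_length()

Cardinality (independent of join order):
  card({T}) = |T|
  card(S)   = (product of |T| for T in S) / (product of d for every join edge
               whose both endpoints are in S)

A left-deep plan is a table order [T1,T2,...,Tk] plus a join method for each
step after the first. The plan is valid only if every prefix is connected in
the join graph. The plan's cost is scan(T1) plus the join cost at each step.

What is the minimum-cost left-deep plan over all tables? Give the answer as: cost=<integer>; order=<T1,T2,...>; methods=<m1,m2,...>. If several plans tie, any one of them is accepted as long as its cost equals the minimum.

cost=6600; order=C,B,A; methods=nl_idx,hash

Selinger DP (subsets sized 1..n):
  {A}: scan cost=300, card=300
  {B}: scan cost=400, card=400
  {C}: scan cost=40, card=40
  {AB}: card=20000; try (A,hash)→6200, (B,merge)→7300, (A,merge)→7400, (B,hash)→7800, (B,nl_idx)→23000, (A,nl_idx)→24000 …(+2); best=6200 via (A,hash)
  {AC}: card=6000; try (C,hash)→1080, (A,merge)→3320, (C,merge)→3580, (A,hash)→5480, (A,nl_idx)→6400, (C,nl_idx)→8100 …(+2); best=1080 via (C,hash)
  {BC}: card=400; try (B,nl_idx)→800, (C,hash)→1280, (C,nl_idx)→3200, (B,merge)→4320, (C,merge)→4680, (B,hash)→7280 …(+2); best=800 via (B,nl_idx)
  {ABC}: card=10000; try (A,hash)→6600, (A,merge)→7800, (B,hash)→14280, (A,nl_idx)→14400, (C,hash)→26680, (B,nl_idx)→65080 …(+6); best=6600 via (A,hash)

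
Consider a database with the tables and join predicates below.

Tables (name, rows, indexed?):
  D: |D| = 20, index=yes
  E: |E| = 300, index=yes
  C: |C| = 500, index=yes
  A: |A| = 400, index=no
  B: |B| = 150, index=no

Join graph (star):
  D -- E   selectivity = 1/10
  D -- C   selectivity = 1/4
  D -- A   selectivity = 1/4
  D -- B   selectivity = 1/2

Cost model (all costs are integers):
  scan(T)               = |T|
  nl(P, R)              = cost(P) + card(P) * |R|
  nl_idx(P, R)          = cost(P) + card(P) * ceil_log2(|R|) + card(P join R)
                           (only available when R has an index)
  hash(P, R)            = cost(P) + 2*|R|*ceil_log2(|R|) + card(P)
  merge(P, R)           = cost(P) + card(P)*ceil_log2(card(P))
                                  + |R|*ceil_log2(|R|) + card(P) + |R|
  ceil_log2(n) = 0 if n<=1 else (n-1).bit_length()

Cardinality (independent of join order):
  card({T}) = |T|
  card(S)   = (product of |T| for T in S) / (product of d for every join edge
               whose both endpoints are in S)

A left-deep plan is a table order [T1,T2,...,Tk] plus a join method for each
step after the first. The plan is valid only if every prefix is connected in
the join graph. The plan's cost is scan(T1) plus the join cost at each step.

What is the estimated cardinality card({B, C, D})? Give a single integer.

Tables in S: B(150), C(500), D(20)
Edges inside S: D-C(d=4), D-B(d=2)
numerator = 150 * 500 * 20 = 1500000
denominator = 4 * 2 = 8
card(S) = 1500000 / 8 = 187500

187500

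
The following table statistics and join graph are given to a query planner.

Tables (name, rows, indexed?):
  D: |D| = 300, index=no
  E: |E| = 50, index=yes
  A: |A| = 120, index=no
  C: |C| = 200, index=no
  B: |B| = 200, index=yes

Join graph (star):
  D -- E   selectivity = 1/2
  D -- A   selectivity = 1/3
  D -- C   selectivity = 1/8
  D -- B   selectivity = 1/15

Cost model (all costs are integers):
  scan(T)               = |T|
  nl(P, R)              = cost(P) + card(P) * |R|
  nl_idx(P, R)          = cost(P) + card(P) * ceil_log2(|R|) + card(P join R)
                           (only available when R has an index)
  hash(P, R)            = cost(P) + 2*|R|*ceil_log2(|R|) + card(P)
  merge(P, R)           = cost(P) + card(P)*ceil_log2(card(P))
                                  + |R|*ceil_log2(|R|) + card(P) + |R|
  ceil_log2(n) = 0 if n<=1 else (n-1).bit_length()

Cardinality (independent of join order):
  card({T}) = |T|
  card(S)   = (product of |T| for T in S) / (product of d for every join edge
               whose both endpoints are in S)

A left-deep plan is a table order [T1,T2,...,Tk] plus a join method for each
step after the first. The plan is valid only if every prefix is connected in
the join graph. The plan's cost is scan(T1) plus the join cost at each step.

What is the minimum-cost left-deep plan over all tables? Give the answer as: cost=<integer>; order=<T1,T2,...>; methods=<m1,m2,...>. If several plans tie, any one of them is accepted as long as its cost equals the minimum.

Selinger DP (subsets sized 1..n):
  {D}: scan cost=300, card=300
  {E}: scan cost=50, card=50
  {A}: scan cost=120, card=120
  {C}: scan cost=200, card=200
  {B}: scan cost=200, card=200
  {DE}: card=7500; try (E,hash)→1200, (D,merge)→3400, (E,merge)→3650, (D,hash)→5500, (E,nl_idx)→9600, (D,nl)→15050 …(+1); best=1200 via (E,hash)
  {AD}: card=12000; try (A,hash)→2280, (D,merge)→4080, (A,merge)→4260, (D,hash)→5640, (D,nl)→36120, (A,nl)→36300; best=2280 via (A,hash)
  {CD}: card=7500; try (C,hash)→3800, (D,merge)→5000, (C,merge)→5100, (D,hash)→5800, (D,nl)→60200, (C,nl)→60300; best=3800 via (C,hash)
  {BD}: card=4000; try (B,hash)→3800, (D,merge)→5000, (B,merge)→5100, (D,hash)→5800, (B,nl_idx)→6700, (D,nl)→60200 …(+1); best=3800 via (B,hash)
  {ADE}: card=300000; try (A,hash)→10380, (E,hash)→14880, (A,merge)→107160, (E,merge)→182630, (E,nl_idx)→374280, (E,nl)→602280 …(+1); best=10380 via (A,hash)
  {CDE}: card=187500; try (E,hash)→11900, (C,hash)→11900, (C,merge)→108000, (E,merge)→109150, (E,nl_idx)→236300, (E,nl)→378800 …(+1); best=11900 via (E,hash)
  {BDE}: card=100000; try (E,hash)→8400, (B,hash)→11900, (E,merge)→56150, (B,merge)→108000, (E,nl_idx)→127800, (B,nl_idx)→161200 …(+2); best=8400 via (E,hash)
  {ACD}: card=300000; try (A,hash)→12980, (C,hash)→17480, (A,merge)→109760, (C,merge)→184080, (A,nl)→903800, (C,nl)→2402280; best=12980 via (A,hash)
  {ABD}: card=160000; try (A,hash)→9480, (B,hash)→17480, (A,merge)→56760, (B,merge)→184080, (B,nl_idx)→258280, (A,nl)→483800 …(+1); best=9480 via (A,hash)
  {BCD}: card=100000; try (C,hash)→11000, (B,hash)→14500, (C,merge)→57600, (B,merge)→110600, (B,nl_idx)→163800, (C,nl)→803800 …(+1); best=11000 via (C,hash)
  {ACDE}: card=7500000; try (A,hash)→201080, (E,hash)→313580, (C,hash)→313580, (A,merge)→3575360, (C,merge)→6012180, (E,merge)→6013330 …(+4); best=201080 via (A,hash)
  {ABDE}: card=4000000; try (A,hash)→110080, (E,hash)→170080, (B,hash)→313580, (A,merge)→1809360, (E,merge)→3049830, (E,nl_idx)→4969480 …(+5); best=110080 via (A,hash)
  {BCDE}: card=2500000; try (E,hash)→111600, (C,hash)→111600, (B,hash)→202600, (C,merge)→1810200, (E,merge)→1811350, (E,nl_idx)→3111000 …(+5); best=111600 via (E,hash)
  {ABCD}: card=4000000; try (A,hash)→112680, (C,hash)→172680, (B,hash)→316180, (A,merge)→1811960, (C,merge)→3051280, (B,merge)→6014780 …(+4); best=112680 via (A,hash)
  {ABCDE}: card=100000000; try (A,hash)→2613280, (E,hash)→4113280, (C,hash)→4113280, (B,hash)→7704280, (A,merge)→57612560, (C,merge)→92111880 …(+8); best=2613280 via (A,hash)

cost=2613280; order=D,B,C,E,A; methods=hash,hash,hash,hash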